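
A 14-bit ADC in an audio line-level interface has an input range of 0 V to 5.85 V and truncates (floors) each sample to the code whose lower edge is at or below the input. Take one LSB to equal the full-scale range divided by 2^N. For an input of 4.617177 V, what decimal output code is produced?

12931

Span = 5.85 V. LSB = 5.85 V / 2^14 ≈ 357.1 µV.
V_in − V_min = 4.617177 − (0) = 4.617177 V.
Divide by LSB: 4.617177 × 16384/5.85 = 12931.2526.
Truncating gives code 12931.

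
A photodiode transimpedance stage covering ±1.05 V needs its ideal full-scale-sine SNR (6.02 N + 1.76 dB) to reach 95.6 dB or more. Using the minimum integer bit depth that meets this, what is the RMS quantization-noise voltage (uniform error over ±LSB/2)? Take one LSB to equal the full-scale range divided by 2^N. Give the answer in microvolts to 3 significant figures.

9.25 µV

Span: 1.05 V − (-1.05 V) = 2.1 V.
6.02 N + 1.76 ≥ 95.6 gives N ≥ 15.588, so the minimum integer is 16.
One LSB is 2.1 V / 65536 = 32.043 µV.
RMS noise = LSB/√12 = 9.25 µV.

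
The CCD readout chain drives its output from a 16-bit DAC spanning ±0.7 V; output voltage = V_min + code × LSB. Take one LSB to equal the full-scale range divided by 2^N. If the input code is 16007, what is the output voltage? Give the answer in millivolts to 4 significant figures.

Range = 0.7 − (-0.7) = 1.4 V. LSB = 1.4 V / 2^16.
Output = V_min + (16007/65536) × range = -0.7 + 0.244247 × 1.4 V
      = -0.7 + 0.341946 = -0.358054 V.

-358.1 mV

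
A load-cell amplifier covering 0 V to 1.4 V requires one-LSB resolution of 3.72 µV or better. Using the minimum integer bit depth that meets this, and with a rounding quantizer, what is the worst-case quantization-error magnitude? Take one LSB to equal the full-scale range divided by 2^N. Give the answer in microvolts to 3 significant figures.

1.34 µV

Range is 1.4 V.
1.4 V / 3.72 µV = 376300. Since 2^18 = 262144 and 2^19 = 524288, N = 19.
One LSB is 1.4 V / 524288 = 2.6703 µV.
Max error for round-to-nearest is LSB/2 = 1.34 µV.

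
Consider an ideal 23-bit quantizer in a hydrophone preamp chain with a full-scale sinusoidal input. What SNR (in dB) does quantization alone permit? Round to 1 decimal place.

6.02(23) + 1.76 = 138.46 + 1.76 = 140.22 dB.

140.2 dB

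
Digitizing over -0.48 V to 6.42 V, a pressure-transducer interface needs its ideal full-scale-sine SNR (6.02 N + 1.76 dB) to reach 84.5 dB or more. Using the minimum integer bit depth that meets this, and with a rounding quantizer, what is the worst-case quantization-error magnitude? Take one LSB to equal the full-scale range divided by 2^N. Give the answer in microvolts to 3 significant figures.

211 µV

Full-scale range = 6.42 V − (-0.48 V) = 6.9 V.
6.02 N + 1.76 ≥ 84.5 gives N ≥ 13.744, so the minimum integer is 14.
LSB = 6.9 V / 2^14 = 421.14 µV.
|e|_max = LSB/2 = 211 µV.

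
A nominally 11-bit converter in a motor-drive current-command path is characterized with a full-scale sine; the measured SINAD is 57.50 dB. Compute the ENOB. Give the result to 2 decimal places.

9.26 bits

(57.50 − 1.76) / 6.02 = 55.74/6.02 = 9.2591 effective bits.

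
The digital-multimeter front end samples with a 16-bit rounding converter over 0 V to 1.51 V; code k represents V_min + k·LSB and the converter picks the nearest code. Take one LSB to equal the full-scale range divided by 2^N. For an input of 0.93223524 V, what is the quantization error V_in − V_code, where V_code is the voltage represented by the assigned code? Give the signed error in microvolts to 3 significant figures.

+5.63 µV

Span = 1.51 V. LSB = 1.51 V / 2^16 ≈ 23.04 µV.
(V_in − V_min)/LSB = (0.93223524 − (0)) × 65536/1.51 = 40460.2442 → nearest code k = 40460.
V_code = V_min + k × range/2^16 = 0 + 40460 × 1.51/65536 = 0.93222961426 V.
e = 0.93223524 − (0.93222961426) = +5.63 µV.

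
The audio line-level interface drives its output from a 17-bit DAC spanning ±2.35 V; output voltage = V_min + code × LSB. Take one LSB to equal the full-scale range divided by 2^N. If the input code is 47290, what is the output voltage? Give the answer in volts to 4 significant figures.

Span: 2.35 V − (-2.35 V) = 4.7 V. LSB = 4.7 V / 2^17.
V_out = V_min + code × LSB = -2.35 V + 47290 × 4.7 V / 131072
      = -2.35 V + 1.69573 V = -0.654268 V.

-0.6543 V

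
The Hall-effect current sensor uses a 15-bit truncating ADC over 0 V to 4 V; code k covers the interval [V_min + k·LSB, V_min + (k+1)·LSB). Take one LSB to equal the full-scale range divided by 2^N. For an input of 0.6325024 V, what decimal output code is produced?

5181

Full-scale range = 4 V. LSB = 4 V / 2^15 ≈ 122.1 µV.
code = ⌊(V_in − V_min)/LSB⌋ = ⌊(V_in − V_min) × 2^15 / range⌋
     = ⌊(0.6325024 − (0)) × 32768 / 4⌋ = ⌊0.6325024 × 32768/4⌋
     = ⌊5181.460⌋ = 5181.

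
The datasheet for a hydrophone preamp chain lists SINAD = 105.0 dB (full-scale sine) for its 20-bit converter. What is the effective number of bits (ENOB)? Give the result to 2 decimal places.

Inverting SNR = 6.02 N + 1.76: N_eff = (105.0 − 1.76)/6.02 = 17.1495.

17.15 bits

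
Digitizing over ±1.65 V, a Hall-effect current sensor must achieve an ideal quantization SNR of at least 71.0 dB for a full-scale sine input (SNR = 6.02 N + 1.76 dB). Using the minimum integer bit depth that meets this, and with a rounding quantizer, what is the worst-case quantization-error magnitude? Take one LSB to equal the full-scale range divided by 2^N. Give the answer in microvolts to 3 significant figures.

403 µV

Full-scale range = 1.65 V − (-1.65 V) = 3.3 V.
N ≥ (71.0 − 1.76)/6.02 = 11.502 → N_min = 12.
LSB = 3.3 V ÷ 2^12 = 3.3/4096 V = 0.80566 mV.
Max error for round-to-nearest is LSB/2 = 403 µV.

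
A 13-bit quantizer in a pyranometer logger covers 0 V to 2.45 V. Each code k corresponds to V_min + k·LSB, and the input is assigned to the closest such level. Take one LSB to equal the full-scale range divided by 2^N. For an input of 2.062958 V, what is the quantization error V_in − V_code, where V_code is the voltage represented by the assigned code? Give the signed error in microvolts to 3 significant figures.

−42.5 µV

Range is 2.45 V. LSB = 2.45 V / 2^13 ≈ 299.1 µV.
(2.062958 − (0)) / LSB = 2.062958 × 8192/2.45 = 6897.8579. Nearest integer: k = 6898.
V_code = 0 + (6898/8192) × 2.45 = 2.063000488 V.
V_in − V_code = 2.062958 − (2.063000488) = −42.5 µV.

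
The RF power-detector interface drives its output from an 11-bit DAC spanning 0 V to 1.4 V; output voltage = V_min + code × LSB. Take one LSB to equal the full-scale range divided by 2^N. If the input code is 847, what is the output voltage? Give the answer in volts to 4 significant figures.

Full-scale range = 1.4 V. LSB = 1.4 V / 2^11.
V_out = 0 + 847 × (1.4/2048) V
      = 0 V + 0.579004 V = 0.579004 V.

0.5790 V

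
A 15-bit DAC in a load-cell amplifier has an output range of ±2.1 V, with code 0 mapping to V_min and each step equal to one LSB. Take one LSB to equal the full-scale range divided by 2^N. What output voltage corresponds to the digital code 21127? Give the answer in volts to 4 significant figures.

The full-scale span is 2.1 − (-2.1) = 4.2 V. LSB = 4.2 V / 2^15.
V_out = -2.1 + 21127 × (4.2/32768) V
      = -2.1 + 2.70793 = 0.607928 V.

0.6079 V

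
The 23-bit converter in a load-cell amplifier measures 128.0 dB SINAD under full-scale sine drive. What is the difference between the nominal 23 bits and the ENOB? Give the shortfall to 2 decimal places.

N_eff = (128.0 − 1.76)/6.02 = 20.9701 bits.
Lost resolution: 23 − 20.9701 = 2.0299 bits.

2.03 bits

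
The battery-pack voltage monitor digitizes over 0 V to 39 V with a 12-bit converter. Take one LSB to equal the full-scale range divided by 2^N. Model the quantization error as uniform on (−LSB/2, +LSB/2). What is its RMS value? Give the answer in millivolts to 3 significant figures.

Span = 39 V.
One LSB is 39 V / 4096 = 9.5215 mV.
For a uniform distribution on [−LSB/2, +LSB/2], V_rms = LSB/√12 = 9.5215 mV/3.4641 = 2.75 mV.

2.75 mV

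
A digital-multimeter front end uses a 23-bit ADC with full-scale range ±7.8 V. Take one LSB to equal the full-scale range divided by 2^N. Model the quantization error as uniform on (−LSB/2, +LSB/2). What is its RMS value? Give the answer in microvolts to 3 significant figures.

The full-scale span is 7.8 − (-7.8) = 15.6 V.
LSB = 15.6 V ÷ 2^23 = 15.6/8388608 V = 1.8597 µV.
For a uniform distribution on [−LSB/2, +LSB/2], V_rms = LSB/√12 = 1.8597 µV/3.4641 = 0.537 µV.

0.537 µV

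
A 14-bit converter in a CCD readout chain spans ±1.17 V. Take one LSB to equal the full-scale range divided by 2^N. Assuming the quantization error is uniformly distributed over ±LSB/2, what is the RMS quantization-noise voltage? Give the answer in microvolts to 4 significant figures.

The full-scale span is 1.17 − (-1.17) = 2.34 V.
Step size = 2.34/16384 V = 142.822 µV.
For a uniform distribution on [−LSB/2, +LSB/2], V_rms = LSB/√12 = 142.822 µV/3.4641 = 41.23 µV.

41.23 µV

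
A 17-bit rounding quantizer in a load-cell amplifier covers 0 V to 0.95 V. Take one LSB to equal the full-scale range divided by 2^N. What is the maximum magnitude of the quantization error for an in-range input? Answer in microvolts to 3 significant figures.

3.62 µV

Span = 0.95 V.
LSB = 0.95 V / 2^17 = 7.2479 µV.
|e|_max = LSB/2 = 3.62 µV.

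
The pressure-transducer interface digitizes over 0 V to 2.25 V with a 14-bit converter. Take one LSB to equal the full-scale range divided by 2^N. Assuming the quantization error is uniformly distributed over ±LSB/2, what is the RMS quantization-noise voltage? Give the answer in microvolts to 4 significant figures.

Span = 2.25 V.
One LSB is 2.25 V / 16384 = 137.329 µV.
For a uniform distribution on [−LSB/2, +LSB/2], V_rms = LSB/√12 = 137.329 µV/3.4641 = 39.64 µV.

39.64 µV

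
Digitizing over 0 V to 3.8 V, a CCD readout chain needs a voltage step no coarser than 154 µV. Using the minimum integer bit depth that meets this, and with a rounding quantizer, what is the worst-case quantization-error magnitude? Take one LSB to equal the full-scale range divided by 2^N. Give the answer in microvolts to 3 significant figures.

58.0 µV

V_FS = 3.8 V.
Required number of levels: 3.8/154 µV = 24675; smallest N with 2^N ≥ that is 15.
Step size = 3.8/32768 V = 115.97 µV.
Half an LSB is 58.0 µV.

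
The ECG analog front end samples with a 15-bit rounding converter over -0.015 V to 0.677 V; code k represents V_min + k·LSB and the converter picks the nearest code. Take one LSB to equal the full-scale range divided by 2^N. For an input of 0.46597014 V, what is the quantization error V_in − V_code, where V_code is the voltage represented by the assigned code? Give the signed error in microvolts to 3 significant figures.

+3.95 µV

Full-scale range = 0.677 V − (-0.015 V) = 0.692 V. LSB = 0.692 V / 2^15 ≈ 21.12 µV.
(V_in − V_min)/LSB = (0.46597014 − (-0.015)) × 32768/0.692 = 22775.1872 → nearest code k = 22775.
V_code = V_min + k × range/2^15 = -0.015 + 22775 × 0.692/32768 = 0.46596618652 V.
V_in − V_code = 0.46597014 − (0.46596618652) = +3.95 µV.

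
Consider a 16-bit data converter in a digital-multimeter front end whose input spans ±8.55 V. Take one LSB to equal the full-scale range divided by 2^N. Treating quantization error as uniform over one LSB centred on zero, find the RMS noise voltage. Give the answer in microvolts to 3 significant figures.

Range = 8.55 − (-8.55) = 17.1 V.
LSB = 17.1 V / 2^16 = 260.93 µV.
V_rms = LSB/√12 = 260.93 µV / √12 = 75.3 µV.

75.3 µV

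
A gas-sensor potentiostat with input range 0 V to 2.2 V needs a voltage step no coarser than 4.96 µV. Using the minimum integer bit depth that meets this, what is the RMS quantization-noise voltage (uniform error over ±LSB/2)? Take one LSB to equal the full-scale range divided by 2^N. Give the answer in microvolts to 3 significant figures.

1.21 µV

Full-scale range = 2.2 V.
Levels needed ≥ 2.2/4.96 µV = 443500. 2^19 = 524288 suffices, so N_min = 19.
LSB = 2.2 V / 2^19 = 4.1962 µV.
σ_q = LSB/√12 = 4.1962 µV/3.4641 = 1.21 µV.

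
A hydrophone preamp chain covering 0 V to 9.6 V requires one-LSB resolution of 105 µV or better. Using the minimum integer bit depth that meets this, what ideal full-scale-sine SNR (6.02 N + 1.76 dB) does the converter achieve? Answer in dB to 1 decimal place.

104.1 dB

Full-scale range = 9.6 V.
9.6 V / 105 µV = 91430. Since 2^16 = 65536 and 2^17 = 131072, N = 17.
6.02(17) + 1.76 = 104.10 dB.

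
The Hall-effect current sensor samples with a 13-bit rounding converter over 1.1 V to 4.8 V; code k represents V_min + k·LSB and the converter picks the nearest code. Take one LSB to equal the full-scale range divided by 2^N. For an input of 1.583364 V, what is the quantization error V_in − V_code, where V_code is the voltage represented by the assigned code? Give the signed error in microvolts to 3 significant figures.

Span: 4.8 V − (1.1 V) = 3.7 V. LSB = 3.7 V / 2^13 ≈ 451.7 µV.
(1.583364 − (1.1)) / LSB = 0.483364 × 8192/3.7 = 1070.1940. Nearest integer: k = 1070.
V_code = 1.1 + (1070/8192) × 3.7 = 1.583276367 V.
e = 1.583364 − (1.583276367) = +87.6 µV.

+87.6 µV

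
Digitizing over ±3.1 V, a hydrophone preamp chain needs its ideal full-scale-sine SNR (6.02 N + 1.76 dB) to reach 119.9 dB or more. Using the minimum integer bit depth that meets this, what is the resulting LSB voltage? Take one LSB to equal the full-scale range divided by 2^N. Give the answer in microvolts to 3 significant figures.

5.91 µV

Range = 3.1 − (-3.1) = 6.2 V.
6.02 N + 1.76 ≥ 119.9 gives N ≥ 19.625, so the minimum integer is 20.
LSB = 6.2 V ÷ 2^20 = 6.2/1048576 V = 5.91 µV.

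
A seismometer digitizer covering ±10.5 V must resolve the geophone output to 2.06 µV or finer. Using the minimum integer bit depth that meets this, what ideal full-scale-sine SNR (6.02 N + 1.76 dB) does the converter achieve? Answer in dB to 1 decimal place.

Span: 10.5 V − (-10.5 V) = 21 V.
Need 2^N ≥ 21 V / 2.06 µV = 1.019e7 → N_min = 24.
Ideal SNR at N = 24: 6.02·24 + 1.76 = 146.2 dB.

146.2 dB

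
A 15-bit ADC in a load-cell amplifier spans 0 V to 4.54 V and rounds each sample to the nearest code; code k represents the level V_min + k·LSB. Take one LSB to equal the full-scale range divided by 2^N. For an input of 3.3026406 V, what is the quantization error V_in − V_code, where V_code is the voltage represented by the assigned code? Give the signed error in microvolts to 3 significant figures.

Full-scale range = 4.54 V. LSB = 4.54 V / 2^15 ≈ 138.5 µV.
Position in LSBs: (3.3026406 − (0)) × 32768/4.54 = 23837.2086; rounding gives k = 23837.
V_code = V_min + k × range/2^15 = 0 + 23837 × 4.54/32768 = 3.3026116943 V.
Error = V_in − V_code = 3.3026406 − (3.3026116943) = +28.9 µV.

+28.9 µV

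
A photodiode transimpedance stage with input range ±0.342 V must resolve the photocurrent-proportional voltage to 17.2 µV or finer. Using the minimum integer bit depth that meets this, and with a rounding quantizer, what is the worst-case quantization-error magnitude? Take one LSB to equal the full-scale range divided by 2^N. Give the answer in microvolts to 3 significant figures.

5.22 µV

The full-scale span is 0.342 − (-0.342) = 0.684 V.
0.684 V / 17.2 µV = 39770. Since 2^15 = 32768 and 2^16 = 65536, N = 16.
LSB = 0.684 V ÷ 2^16 = 0.684/65536 V = 10.437 µV.
|e|_max = LSB/2 = 5.22 µV.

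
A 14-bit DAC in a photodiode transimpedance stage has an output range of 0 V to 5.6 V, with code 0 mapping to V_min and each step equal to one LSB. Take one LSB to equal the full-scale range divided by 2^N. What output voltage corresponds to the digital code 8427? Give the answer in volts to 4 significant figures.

Full-scale range = 5.6 V. LSB = 5.6 V / 2^14.
V_out = V_min + code × LSB = 0 V + 8427 × 5.6 V / 16384
      = 0 V + 2.88032 V = 2.88032 V.

2.880 V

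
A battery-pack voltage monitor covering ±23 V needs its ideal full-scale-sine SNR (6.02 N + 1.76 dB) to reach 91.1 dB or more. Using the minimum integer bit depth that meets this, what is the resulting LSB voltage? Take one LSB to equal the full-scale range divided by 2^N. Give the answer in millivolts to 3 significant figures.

Full-scale range = 23 V − (-23 V) = 46 V.
6.02 N + 1.76 ≥ 91.1 gives N ≥ 14.841, so the minimum integer is 15.
LSB = 46 V ÷ 2^15 = 46/32768 V = 1.40 mV.

1.40 mV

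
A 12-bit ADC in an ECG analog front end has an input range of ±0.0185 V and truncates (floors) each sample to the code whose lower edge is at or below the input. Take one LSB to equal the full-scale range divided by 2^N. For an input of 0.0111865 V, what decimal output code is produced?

The full-scale span is 0.0185 − (-0.0185) = 0.037 V. LSB = 0.037 V / 2^12 ≈ 9.033 µV.
V_in − V_min = 0.0111865 − (-0.0185) = 0.0296865 V.
Divide by LSB: 0.0296865 × 4096/0.037 = 3286.3758.
Truncating gives code 3286.

3286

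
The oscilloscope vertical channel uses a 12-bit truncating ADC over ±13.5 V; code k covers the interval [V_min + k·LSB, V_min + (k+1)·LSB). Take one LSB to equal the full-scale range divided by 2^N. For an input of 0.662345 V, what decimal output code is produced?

2148

Range = 13.5 − (-13.5) = 27 V. LSB = 27 V / 2^12 ≈ 6.592 mV.
V_in − V_min = 0.662345 − (-13.5) = 14.162345 V.
Divide by LSB: 14.162345 × 4096/27 = 2148.4802.
Truncating gives code 2148.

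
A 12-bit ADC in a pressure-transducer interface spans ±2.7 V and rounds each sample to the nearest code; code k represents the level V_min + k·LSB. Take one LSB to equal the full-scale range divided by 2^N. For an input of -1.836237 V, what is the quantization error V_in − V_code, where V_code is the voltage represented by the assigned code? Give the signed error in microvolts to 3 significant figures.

+238 µV

Span: 2.7 V − (-2.7 V) = 5.4 V. LSB = 5.4 V / 2^12 ≈ 1.318 mV.
(-1.836237 − (-2.7)) / LSB = 0.863763 × 4096/5.4 = 655.1802. Nearest integer: k = 655.
V_code = V_min + k × range/2^12 = -2.7 + 655 × 5.4/4096 = -1.836474609 V.
V_in − V_code = -1.836237 − (-1.836474609) = +238 µV.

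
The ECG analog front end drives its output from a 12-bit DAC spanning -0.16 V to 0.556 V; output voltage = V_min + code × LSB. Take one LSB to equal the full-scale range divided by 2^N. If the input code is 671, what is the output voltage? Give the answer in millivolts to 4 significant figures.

-42.71 mV

Range = 0.556 − (-0.16) = 0.716 V. LSB = 0.716 V / 2^12.
Output = V_min + (671/4096) × range = -0.16 + 0.163818 × 0.716 V
      = -0.16 V + 0.117294 V = -0.0427061 V.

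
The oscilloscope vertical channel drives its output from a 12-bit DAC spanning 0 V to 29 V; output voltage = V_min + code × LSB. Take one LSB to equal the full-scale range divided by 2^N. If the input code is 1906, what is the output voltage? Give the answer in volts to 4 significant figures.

13.49 V

V_FS = 29 V. LSB = 29 V / 2^12.
Output = V_min + (1906/4096) × range = 0 + 0.465332 × 29 V
      = 0 + 13.4946 = 13.4946 V.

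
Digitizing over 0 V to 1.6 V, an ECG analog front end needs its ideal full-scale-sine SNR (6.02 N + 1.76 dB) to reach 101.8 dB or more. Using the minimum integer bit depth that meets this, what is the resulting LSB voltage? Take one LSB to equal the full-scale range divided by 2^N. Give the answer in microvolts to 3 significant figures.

12.2 µV

Full-scale range = 1.6 V.
Solving 6.02 N ≥ 101.8 − 1.76: N ≥ 16.618. Round up → N = 17.
LSB = 1.6 V ÷ 2^17 = 1.6/131072 V = 12.2 µV.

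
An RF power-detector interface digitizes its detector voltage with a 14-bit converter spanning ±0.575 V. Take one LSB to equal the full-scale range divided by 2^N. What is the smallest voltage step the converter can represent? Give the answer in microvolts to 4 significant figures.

70.19 µV

Span: 0.575 V − (-0.575 V) = 1.15 V.
2^14 = 16384 levels.
One LSB is 1.15 V / 16384 = 70.19 µV.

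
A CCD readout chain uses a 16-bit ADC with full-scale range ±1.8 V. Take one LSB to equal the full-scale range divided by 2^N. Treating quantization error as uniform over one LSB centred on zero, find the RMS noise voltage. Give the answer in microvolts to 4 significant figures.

15.86 µV

Range = 1.8 − (-1.8) = 3.6 V.
One LSB is 3.6 V / 65536 = 54.9316 µV.
σ_q = LSB/√12 = 54.9316 µV/3.4641 = 15.86 µV.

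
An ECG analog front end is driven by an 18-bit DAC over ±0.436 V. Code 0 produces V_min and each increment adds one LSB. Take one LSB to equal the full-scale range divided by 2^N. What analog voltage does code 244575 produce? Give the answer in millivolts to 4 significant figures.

377.6 mV

The full-scale span is 0.436 − (-0.436) = 0.872 V. LSB = 0.872 V / 2^18.
Output = V_min + (244575/262144) × range = -0.436 + 0.932980 × 0.872 V
      = -0.436 + 0.813558 = 0.377558 V.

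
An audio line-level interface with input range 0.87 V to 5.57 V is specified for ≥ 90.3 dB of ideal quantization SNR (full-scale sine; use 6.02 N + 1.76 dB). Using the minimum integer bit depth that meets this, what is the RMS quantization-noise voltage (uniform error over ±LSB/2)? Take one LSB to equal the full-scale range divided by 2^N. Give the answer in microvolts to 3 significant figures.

41.4 µV

Range = 5.57 − (0.87) = 4.7 V.
Required N = ⌈(90.3 − 1.76)/6.02⌉ = ⌈14.708⌉ = 15.
LSB = 4.7 V / 2^15 = 143.43 µV.
V_rms = LSB/√12 = 41.4 µV.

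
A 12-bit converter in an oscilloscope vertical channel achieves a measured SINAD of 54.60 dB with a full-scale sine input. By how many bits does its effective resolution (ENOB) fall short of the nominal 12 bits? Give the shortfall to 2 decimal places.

ENOB = (SINAD − 1.76)/6.02 = (54.60 − 1.76)/6.02 = 8.7774 bits.
Shortfall = 12 − 8.7774 = 3.2226 bits.

3.22 bits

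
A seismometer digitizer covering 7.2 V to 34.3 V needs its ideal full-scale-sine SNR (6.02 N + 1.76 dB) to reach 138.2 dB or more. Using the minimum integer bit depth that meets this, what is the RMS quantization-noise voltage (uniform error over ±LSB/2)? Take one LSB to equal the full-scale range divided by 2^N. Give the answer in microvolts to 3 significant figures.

Span: 34.3 V − (7.2 V) = 27.1 V.
N ≥ (138.2 − 1.76)/6.02 = 22.664 → N_min = 23.
One LSB is 27.1 V / 8388608 = 3.2306 µV.
σ_q = LSB/√12 = 3.2306 µV/3.4641 = 0.933 µV.

0.933 µV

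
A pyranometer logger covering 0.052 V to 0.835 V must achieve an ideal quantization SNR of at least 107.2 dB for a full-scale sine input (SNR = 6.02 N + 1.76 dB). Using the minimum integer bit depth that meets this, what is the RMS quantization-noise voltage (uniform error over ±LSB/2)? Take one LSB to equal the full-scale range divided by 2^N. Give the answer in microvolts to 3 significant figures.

Span: 0.835 V − (0.052 V) = 0.783 V.
N ≥ (107.2 − 1.76)/6.02 = 17.515 → N_min = 18.
Step size = 0.783/262144 V = 2.9869 µV.
σ_q = LSB/√12 = 2.9869 µV/3.4641 = 0.862 µV.

0.862 µV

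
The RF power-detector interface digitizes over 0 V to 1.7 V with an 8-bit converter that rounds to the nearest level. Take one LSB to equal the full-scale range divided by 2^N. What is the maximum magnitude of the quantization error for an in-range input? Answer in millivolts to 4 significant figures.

3.320 mV

Full-scale range = 1.7 V.
LSB = 1.7 V / 2^8 = 6.64063 mV.
A rounding quantizer has |error| ≤ LSB/2 = 3.320 mV.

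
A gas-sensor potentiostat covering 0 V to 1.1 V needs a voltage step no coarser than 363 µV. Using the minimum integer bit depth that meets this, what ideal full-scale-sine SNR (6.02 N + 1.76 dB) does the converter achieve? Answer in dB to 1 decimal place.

Range is 1.1 V.
Levels needed ≥ 1.1/363 µV = 3030. 2^12 = 4096 suffices, so N_min = 12.
SNR = 6.02 × 12 + 1.76 = 74.00 dB.

74.0 dB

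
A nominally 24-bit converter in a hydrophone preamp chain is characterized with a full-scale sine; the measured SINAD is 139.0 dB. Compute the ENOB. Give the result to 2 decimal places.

22.80 bits

ENOB = (SINAD − 1.76) / 6.02 = (139.0 − 1.76) / 6.02 = 137.24 / 6.02 = 22.7973.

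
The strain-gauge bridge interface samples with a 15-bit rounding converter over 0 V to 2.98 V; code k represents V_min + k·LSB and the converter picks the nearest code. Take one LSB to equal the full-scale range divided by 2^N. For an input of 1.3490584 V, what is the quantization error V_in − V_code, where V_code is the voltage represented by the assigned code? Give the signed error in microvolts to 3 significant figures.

Range is 2.98 V. LSB = 2.98 V / 2^15 ≈ 90.94 µV.
Position in LSBs: (1.3490584 − (0)) × 32768/2.98 = 14834.2100; rounding gives k = 14834.
Reconstructed level: 0 + 14834 × 2.98/32768 V = 1.3490393066 V.
Error = V_in − V_code = 1.3490584 − (1.3490393066) = +19.1 µV.

+19.1 µV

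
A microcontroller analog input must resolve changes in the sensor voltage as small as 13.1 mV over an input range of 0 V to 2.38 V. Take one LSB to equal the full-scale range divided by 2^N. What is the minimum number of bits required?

Full-scale range = 2.38 V.
Required number of levels: 2.38/13.1 mV = 181.68; smallest N with 2^N ≥ that is 8.

8 bits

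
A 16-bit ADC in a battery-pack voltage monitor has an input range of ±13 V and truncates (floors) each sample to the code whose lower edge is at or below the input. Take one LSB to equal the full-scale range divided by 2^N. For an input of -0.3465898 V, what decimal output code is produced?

Full-scale range = 13 V − (-13 V) = 26 V. LSB = 26 V / 2^16 ≈ 396.7 µV.
(V_in − V_min) × 2^16/range = (-0.3465898 − (-13)) × 65536/26 = 31894.380.
Floor → code = 31894.

31894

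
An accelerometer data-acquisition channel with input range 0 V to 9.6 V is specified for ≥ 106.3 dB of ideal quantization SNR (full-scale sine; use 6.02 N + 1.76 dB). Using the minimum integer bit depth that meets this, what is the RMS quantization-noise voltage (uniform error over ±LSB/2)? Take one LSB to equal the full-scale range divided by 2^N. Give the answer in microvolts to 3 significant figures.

10.6 µV

Full-scale range = 9.6 V.
Solving 6.02 N ≥ 106.3 − 1.76: N ≥ 17.365. Round up → N = 18.
LSB = 9.6 V / 2^18 = 36.621 µV.
σ_q = LSB/√12 = 36.621 µV/3.4641 = 10.6 µV.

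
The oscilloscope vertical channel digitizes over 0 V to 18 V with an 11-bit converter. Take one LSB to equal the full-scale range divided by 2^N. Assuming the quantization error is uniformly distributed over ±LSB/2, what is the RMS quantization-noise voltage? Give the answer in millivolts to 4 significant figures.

V_FS = 18 V.
Step size = 18/2048 V = 8.78906 mV.
σ_q = LSB/√12 = 8.78906 mV/3.4641 = 2.537 mV.

2.537 mV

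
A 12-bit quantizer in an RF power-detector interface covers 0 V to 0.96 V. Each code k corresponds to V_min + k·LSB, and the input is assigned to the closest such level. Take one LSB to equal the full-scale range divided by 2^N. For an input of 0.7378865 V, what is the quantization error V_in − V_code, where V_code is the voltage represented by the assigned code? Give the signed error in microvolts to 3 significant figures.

+74.0 µV

Full-scale range = 0.96 V. LSB = 0.96 V / 2^12 ≈ 234.4 µV.
(0.7378865 − (0)) / LSB = 0.7378865 × 4096/0.96 = 3148.3157. Nearest integer: k = 3148.
Reconstructed level: 0 + 3148 × 0.96/4096 V = 0.7378125000 V.
Error = V_in − V_code = 0.7378865 − (0.7378125000) = +74.0 µV.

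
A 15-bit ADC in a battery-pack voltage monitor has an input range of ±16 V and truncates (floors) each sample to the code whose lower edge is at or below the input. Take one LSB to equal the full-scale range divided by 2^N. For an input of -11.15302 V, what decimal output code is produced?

The full-scale span is 16 − (-16) = 32 V. LSB = 32 V / 2^15 ≈ 0.9766 mV.
V_in − V_min = -11.15302 − (-16) = 4.84698 V.
Divide by LSB: 4.84698 × 32768/32 = 4963.3075.
Truncating gives code 4963.

4963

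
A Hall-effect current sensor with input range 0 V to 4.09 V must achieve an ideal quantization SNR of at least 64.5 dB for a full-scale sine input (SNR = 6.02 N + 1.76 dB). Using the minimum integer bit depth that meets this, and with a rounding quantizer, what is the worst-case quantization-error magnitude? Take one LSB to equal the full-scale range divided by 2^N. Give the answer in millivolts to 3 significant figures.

Full-scale range = 4.09 V.
Solving 6.02 N ≥ 64.5 − 1.76: N ≥ 10.422. Round up → N = 11.
Step size = 4.09/2048 V = 1.9971 mV.
|e|_max = LSB/2 = 0.999 mV.

0.999 mV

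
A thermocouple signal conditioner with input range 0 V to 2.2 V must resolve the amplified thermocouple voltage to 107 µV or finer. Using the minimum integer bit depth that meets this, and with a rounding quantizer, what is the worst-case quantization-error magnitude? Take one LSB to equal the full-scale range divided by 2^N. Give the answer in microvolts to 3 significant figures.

Full-scale range = 2.2 V.
Required number of levels: 2.2/107 µV = 20561; smallest N with 2^N ≥ that is 15.
Step size = 2.2/32768 V = 67.139 µV.
Half an LSB is 33.6 µV.

33.6 µV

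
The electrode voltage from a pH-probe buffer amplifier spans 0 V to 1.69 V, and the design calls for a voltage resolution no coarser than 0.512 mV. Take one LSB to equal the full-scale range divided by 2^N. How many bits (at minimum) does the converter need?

Full-scale range = 1.69 V.
1.69 V / 0.512 mV = 3301. Since 2^11 = 2048 and 2^12 = 4096, N = 12.

12 bits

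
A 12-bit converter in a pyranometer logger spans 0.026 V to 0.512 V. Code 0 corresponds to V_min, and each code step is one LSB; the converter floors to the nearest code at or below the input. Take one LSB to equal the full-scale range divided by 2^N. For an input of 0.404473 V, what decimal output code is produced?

3189

Range = 0.512 − (0.026) = 0.486 V. LSB = 0.486 V / 2^12 ≈ 118.7 µV.
code = ⌊(V_in − V_min)/LSB⌋ = ⌊(V_in − V_min) × 2^12 / range⌋
     = ⌊(0.404473 − (0.026)) × 4096 / 0.486⌋ = ⌊0.378473 × 4096/0.486⌋
     = ⌊3189.764⌋ = 3189.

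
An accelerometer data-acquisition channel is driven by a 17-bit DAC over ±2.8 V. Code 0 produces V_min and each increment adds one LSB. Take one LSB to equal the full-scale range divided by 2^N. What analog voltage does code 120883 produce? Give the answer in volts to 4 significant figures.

Full-scale range = 2.8 V − (-2.8 V) = 5.6 V. LSB = 5.6 V / 2^17.
Output = V_min + (120883/131072) × range = -2.8 + 0.922264 × 5.6 V
      = -2.8 V + 5.16468 V = 2.36468 V.

2.365 V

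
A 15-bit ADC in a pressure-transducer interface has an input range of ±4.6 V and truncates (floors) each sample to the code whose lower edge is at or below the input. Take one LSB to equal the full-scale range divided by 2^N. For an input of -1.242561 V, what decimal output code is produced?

Span: 4.6 V − (-4.6 V) = 9.2 V. LSB = 9.2 V / 2^15 ≈ 280.8 µV.
(V_in − V_min) × 2^15/range = (-1.242561 − (-4.6)) × 32768/9.2 = 11958.322.
Floor → code = 11958.

11958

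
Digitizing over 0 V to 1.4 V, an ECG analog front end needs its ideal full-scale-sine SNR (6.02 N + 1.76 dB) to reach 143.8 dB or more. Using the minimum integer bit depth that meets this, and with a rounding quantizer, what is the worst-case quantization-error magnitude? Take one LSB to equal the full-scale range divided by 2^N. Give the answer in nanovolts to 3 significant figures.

41.7 nV

Span = 1.4 V.
Required N = ⌈(143.8 − 1.76)/6.02⌉ = ⌈23.595⌉ = 24.
One LSB is 1.4 V / 16777216 = 83.447 nV.
Max error for round-to-nearest is LSB/2 = 41.7 nV.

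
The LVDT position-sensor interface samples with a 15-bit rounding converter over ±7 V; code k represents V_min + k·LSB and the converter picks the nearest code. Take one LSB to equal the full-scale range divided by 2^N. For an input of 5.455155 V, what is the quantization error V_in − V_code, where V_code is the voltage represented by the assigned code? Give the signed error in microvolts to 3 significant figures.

+76.9 µV

Span: 7 V − (-7 V) = 14 V. LSB = 14 V / 2^15 ≈ 427.2 µV.
Position in LSBs: (5.455155 − (-7)) × 32768/14 = 29152.1799; rounding gives k = 29152.
Reconstructed level: -7 + 29152 × 14/32768 V = 5.4550781250 V.
e = 5.455155 − (5.4550781250) = +76.9 µV.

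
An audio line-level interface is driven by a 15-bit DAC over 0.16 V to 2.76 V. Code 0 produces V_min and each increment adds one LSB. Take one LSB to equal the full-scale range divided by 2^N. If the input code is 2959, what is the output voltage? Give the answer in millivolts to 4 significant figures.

The full-scale span is 2.76 − (0.16) = 2.6 V. LSB = 2.6 V / 2^15.
V_out = V_min + code × LSB = 0.16 V + 2959 × 2.6 V / 32768
      = 0.16 + 0.234784 = 0.394784 V.

394.8 mV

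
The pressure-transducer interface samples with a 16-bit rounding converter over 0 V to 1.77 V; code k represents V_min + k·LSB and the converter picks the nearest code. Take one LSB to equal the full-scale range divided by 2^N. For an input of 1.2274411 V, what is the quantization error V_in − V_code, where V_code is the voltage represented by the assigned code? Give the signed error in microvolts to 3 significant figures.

Range is 1.77 V. LSB = 1.77 V / 2^16 ≈ 27.01 µV.
(V_in − V_min)/LSB = (1.2274411 − (0)) × 65536/1.77 = 45447.2203 → nearest code k = 45447.
V_code = 0 + (45447/65536) × 1.77 = 1.2274351501 V.
e = 1.2274411 − (1.2274351501) = +5.95 µV.

+5.95 µV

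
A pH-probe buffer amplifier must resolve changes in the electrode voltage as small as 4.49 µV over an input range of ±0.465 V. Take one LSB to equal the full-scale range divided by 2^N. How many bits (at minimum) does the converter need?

Range = 0.465 − (-0.465) = 0.93 V.
Required number of levels: 0.93/4.49 µV = 207130; smallest N with 2^N ≥ that is 18.

18 bits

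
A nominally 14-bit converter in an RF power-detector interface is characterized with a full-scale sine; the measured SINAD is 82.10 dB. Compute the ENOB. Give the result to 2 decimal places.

13.35 bits

ENOB = (SINAD − 1.76) / 6.02 = (82.10 − 1.76) / 6.02 = 80.34 / 6.02 = 13.3455.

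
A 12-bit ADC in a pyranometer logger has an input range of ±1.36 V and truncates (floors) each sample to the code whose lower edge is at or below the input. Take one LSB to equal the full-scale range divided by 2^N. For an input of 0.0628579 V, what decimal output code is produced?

The full-scale span is 1.36 − (-1.36) = 2.72 V. LSB = 2.72 V / 2^12 ≈ 0.6641 mV.
code = ⌊(V_in − V_min)/LSB⌋ = ⌊(V_in − V_min) × 2^12 / range⌋
     = ⌊(0.0628579 − (-1.36)) × 4096 / 2.72⌋ = ⌊1.4228579 × 4096/2.72⌋
     = ⌊2142.657⌋ = 2142.

2142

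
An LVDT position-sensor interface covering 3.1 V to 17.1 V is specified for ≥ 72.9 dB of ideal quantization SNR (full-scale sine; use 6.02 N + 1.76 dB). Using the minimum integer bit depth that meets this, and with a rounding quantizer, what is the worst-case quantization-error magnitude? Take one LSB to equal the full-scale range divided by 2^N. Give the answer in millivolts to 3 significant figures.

Span: 17.1 V − (3.1 V) = 14 V.
Required N = ⌈(72.9 − 1.76)/6.02⌉ = ⌈11.817⌉ = 12.
LSB = 14 V ÷ 2^12 = 14/4096 V = 3.4180 mV.
|e|_max = LSB/2 = 1.71 mV.

1.71 mV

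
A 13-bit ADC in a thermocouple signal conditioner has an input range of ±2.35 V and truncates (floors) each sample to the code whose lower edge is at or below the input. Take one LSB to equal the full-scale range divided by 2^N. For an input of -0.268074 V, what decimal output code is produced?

3628

Range = 2.35 − (-2.35) = 4.7 V. LSB = 4.7 V / 2^13 ≈ 0.5737 mV.
code = ⌊(V_in − V_min)/LSB⌋ = ⌊(V_in − V_min) × 2^13 / range⌋
     = ⌊(-0.268074 − (-2.35)) × 8192 / 4.7⌋ = ⌊2.081926 × 8192/4.7⌋
     = ⌊3628.753⌋ = 3628.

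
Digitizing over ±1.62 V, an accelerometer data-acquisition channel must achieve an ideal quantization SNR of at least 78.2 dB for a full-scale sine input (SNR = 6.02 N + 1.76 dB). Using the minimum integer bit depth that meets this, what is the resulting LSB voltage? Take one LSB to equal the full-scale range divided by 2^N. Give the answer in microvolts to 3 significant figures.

396 µV

Range = 1.62 − (-1.62) = 3.24 V.
N ≥ (78.2 − 1.76)/6.02 = 12.698 → N_min = 13.
LSB = 3.24 V ÷ 2^13 = 3.24/8192 V = 396 µV.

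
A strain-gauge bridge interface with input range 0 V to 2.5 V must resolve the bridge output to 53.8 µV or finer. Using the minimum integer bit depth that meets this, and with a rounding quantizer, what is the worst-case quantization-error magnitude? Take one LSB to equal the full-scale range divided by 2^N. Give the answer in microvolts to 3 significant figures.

V_FS = 2.5 V.
Need 2^N ≥ 2.5 V / 53.8 µV = 46470 → N_min = 16.
Step size = 2.5/65536 V = 38.147 µV.
Half an LSB is 19.1 µV.

19.1 µV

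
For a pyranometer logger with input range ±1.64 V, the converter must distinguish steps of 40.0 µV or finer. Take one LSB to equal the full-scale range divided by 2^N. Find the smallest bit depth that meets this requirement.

17 bits

Full-scale range = 1.64 V − (-1.64 V) = 3.28 V.
Need 2^N ≥ 3.28 V / 40.0 µV = 82000 → N_min = 17.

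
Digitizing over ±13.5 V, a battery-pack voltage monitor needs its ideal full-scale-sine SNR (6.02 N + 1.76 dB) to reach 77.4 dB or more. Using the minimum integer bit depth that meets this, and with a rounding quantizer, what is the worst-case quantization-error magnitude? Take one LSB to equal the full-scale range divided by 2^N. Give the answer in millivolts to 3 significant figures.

The full-scale span is 13.5 − (-13.5) = 27 V.
6.02 N + 1.76 ≥ 77.4 gives N ≥ 12.565, so the minimum integer is 13.
LSB = 27 V / 2^13 = 3.2959 mV.
Half an LSB is 1.65 mV.

1.65 mV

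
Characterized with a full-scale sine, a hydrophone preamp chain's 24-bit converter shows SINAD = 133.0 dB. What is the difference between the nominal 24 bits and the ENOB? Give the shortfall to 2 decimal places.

2.20 bits

Effective bits = (133.0 − 1.76)/6.02 = 21.8007.
Lost resolution: 24 − 21.8007 = 2.1993 bits.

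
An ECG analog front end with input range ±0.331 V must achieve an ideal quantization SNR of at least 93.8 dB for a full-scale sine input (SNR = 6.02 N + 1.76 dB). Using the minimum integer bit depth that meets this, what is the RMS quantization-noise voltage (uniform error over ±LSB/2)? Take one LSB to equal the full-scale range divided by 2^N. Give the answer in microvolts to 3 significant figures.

2.92 µV

The full-scale span is 0.331 − (-0.331) = 0.662 V.
N ≥ (93.8 − 1.76)/6.02 = 15.289 → N_min = 16.
One LSB is 0.662 V / 65536 = 10.101 µV.
σ_q = LSB/√12 = 10.101 µV/3.4641 = 2.92 µV.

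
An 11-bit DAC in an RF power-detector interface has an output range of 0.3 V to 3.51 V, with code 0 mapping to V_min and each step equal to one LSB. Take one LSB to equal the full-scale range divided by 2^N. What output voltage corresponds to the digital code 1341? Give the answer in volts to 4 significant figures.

2.402 V

The full-scale span is 3.51 − (0.3) = 3.21 V. LSB = 3.21 V / 2^11.
V_out = 0.3 + 1341 × (3.21/2048) V
      = 0.3 + 2.10186 = 2.40186 V.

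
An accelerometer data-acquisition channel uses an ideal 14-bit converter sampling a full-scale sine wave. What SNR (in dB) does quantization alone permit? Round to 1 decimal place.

SNR = 6.02·14 + 1.76 = 86.04 dB.

86.0 dB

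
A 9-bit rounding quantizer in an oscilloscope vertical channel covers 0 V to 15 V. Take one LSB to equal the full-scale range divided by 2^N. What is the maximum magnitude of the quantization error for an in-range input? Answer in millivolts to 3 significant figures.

V_FS = 15 V.
LSB = 15 V ÷ 2^9 = 15/512 V = 29.297 mV.
Worst-case error for round-to-nearest is half an LSB: 14.6 mV.

14.6 mV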